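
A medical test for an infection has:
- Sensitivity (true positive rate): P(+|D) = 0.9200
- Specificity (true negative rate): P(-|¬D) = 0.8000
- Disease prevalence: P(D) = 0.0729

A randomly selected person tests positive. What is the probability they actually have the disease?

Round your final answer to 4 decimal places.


Let D = has disease, + = positive test

Given:
- P(D) = 0.0729 (prevalence)
- P(+|D) = 0.9200 (sensitivity)
- P(-|¬D) = 0.8000 (specificity)
- P(+|¬D) = 0.2000 (false positive rate = 1 - specificity)

Step 1: Find P(+)
P(+) = P(+|D)P(D) + P(+|¬D)P(¬D)
     = 0.9200 × 0.0729 + 0.2000 × 0.9271
     = 0.06706800 + 0.18542000
     = 0.25248800

Step 2: Apply Bayes' theorem for P(D|+)
P(D|+) = P(+|D)P(D) / P(+)
       = 0.06706800 / 0.25248800
       = 0.2656


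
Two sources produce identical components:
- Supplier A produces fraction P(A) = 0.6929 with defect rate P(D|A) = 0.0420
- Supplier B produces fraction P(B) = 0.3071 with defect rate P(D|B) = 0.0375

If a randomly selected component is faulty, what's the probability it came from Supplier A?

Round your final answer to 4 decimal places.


Let A = from Supplier A, D = faulty

Given:
- P(A) = 0.6929, P(B) = 0.3071
- P(D|A) = 0.0420, P(D|B) = 0.0375

Step 1: Find P(D)
P(D) = P(D|A)P(A) + P(D|B)P(B)
     = 0.0420 × 0.6929 + 0.0375 × 0.3071
     = 0.02910180 + 0.01151625
     = 0.04061805

Step 2: Apply Bayes' theorem
P(A|D) = P(D|A)P(A) / P(D)
       = 0.02910180 / 0.04061805
       = 0.7165


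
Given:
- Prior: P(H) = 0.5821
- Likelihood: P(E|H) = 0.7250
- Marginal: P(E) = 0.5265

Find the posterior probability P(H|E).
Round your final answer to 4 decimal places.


Using Bayes' theorem:

P(H|E) = P(E|H) × P(H) / P(E)
       = 0.7250 × 0.5821 / 0.5265
       = 0.42202250 / 0.5265
       = 0.8016

The evidence strengthens our belief in H.
Prior: 0.5821 → Posterior: 0.8016


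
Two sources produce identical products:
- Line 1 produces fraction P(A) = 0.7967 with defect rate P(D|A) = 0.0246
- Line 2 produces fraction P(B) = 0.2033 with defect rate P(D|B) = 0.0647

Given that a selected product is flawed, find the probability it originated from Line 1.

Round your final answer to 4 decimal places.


Let A = from Line 1, D = flawed

Given:
- P(A) = 0.7967, P(B) = 0.2033
- P(D|A) = 0.0246, P(D|B) = 0.0647

Step 1: Find P(D)
P(D) = P(D|A)P(A) + P(D|B)P(B)
     = 0.0246 × 0.7967 + 0.0647 × 0.2033
     = 0.01959882 + 0.01315351
     = 0.03275233

Step 2: Apply Bayes' theorem
P(A|D) = P(D|A)P(A) / P(D)
       = 0.01959882 / 0.03275233
       = 0.5984


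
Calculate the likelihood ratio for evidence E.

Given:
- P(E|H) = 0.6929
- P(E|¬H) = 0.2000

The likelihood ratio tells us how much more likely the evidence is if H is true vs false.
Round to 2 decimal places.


Likelihood Ratio (LR) = P(E|H) / P(E|¬H)

LR = 0.6929 / 0.2000
   = 3.46

The evidence is 3.46 times more likely if H is true than if H is false.
LR > 1, so observing E raises the odds in favor of H.


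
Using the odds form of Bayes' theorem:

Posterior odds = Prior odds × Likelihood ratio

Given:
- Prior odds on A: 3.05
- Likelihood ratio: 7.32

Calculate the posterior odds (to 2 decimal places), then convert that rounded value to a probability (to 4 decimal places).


Step 1: Calculate posterior odds
Posterior odds = Prior odds × LR
               = 3.05 × 7.32
               = 22.33

Step 2: Convert to probability
P(A|E) = Posterior odds / (1 + Posterior odds)
       = 22.33 / (1 + 22.33)
       = 22.33 / 23.33
       = 0.9571

The evidence increased P(A) from 0.7531 to 0.9571.


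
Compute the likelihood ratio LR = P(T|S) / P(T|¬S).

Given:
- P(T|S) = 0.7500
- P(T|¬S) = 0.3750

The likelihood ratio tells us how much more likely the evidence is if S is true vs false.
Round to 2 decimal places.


Likelihood Ratio (LR) = P(T|S) / P(T|¬S)

LR = 0.7500 / 0.3750
   = 2.00

The evidence is 2.00 times more likely if S is true than if S is false.
LR > 1, so observing T raises the odds in favor of S.


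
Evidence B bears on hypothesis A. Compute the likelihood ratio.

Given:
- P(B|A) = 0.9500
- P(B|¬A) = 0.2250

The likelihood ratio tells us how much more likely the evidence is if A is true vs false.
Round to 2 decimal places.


Likelihood Ratio (LR) = P(B|A) / P(B|¬A)

LR = 0.9500 / 0.2250
   = 4.22

The evidence is 4.22 times more likely if A is true than if A is false.
LR > 1, so observing B raises the odds in favor of A.


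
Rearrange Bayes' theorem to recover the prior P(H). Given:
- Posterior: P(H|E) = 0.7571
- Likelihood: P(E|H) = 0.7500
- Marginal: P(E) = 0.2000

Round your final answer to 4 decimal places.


From Bayes' theorem: P(H|E) = P(E|H) × P(H) / P(E)

Rearranging for P(H):
P(H) = P(H|E) × P(E) / P(E|H)
     = 0.7571 × 0.2000 / 0.7500
     = 0.15142000 / 0.7500
     = 0.2019


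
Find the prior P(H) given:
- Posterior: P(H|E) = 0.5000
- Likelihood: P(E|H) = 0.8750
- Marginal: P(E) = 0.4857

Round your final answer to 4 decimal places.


From Bayes' theorem: P(H|E) = P(E|H) × P(H) / P(E)

Rearranging for P(H):
P(H) = P(H|E) × P(E) / P(E|H)
     = 0.5000 × 0.4857 / 0.8750
     = 0.24285000 / 0.8750
     = 0.2775


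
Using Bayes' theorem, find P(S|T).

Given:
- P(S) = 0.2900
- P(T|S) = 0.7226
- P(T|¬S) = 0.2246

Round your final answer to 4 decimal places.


Bayes' theorem: P(S|T) = P(T|S) × P(S) / P(T)

Step 1: Calculate P(T) using law of total probability
P(T) = P(T|S)P(S) + P(T|¬S)P(¬S)
     = 0.7226 × 0.2900 + 0.2246 × 0.7100
     = 0.20955400 + 0.15946600
     = 0.36902000

Step 2: Apply Bayes' theorem
P(S|T) = P(T|S) × P(S) / P(T)
       = 0.20955400 / 0.36902000
       = 0.5679


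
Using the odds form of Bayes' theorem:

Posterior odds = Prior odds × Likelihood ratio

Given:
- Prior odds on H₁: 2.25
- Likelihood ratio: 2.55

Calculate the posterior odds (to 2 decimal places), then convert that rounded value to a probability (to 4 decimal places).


Step 1: Calculate posterior odds
Posterior odds = Prior odds × LR
               = 2.25 × 2.55
               = 5.74

Step 2: Convert to probability
P(H₁|E) = Posterior odds / (1 + Posterior odds)
       = 5.74 / (1 + 5.74)
       = 5.74 / 6.74
       = 0.8516

The evidence increased P(H₁) from 0.6923 to 0.8516.


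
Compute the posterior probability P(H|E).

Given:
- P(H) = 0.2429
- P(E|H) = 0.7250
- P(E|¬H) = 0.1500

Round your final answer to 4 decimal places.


Bayes' theorem: P(H|E) = P(E|H) × P(H) / P(E)

Step 1: Calculate P(E) using law of total probability
P(E) = P(E|H)P(H) + P(E|¬H)P(¬H)
     = 0.7250 × 0.2429 + 0.1500 × 0.7571
     = 0.17610250 + 0.11356500
     = 0.28966750

Step 2: Apply Bayes' theorem
P(H|E) = P(E|H) × P(H) / P(E)
       = 0.17610250 / 0.28966750
       = 0.6079


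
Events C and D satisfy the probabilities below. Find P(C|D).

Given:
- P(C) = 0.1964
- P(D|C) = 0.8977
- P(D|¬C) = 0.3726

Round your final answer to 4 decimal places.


Bayes' theorem: P(C|D) = P(D|C) × P(C) / P(D)

Step 1: Calculate P(D) using law of total probability
P(D) = P(D|C)P(C) + P(D|¬C)P(¬C)
     = 0.8977 × 0.1964 + 0.3726 × 0.8036
     = 0.17630828 + 0.29942136
     = 0.47572964

Step 2: Apply Bayes' theorem
P(C|D) = P(D|C) × P(C) / P(D)
       = 0.17630828 / 0.47572964
       = 0.3706


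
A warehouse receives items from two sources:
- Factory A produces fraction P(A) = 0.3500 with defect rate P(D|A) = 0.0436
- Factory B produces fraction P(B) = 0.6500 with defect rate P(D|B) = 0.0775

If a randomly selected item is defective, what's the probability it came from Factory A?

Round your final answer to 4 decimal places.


Let A = from Factory A, D = defective

Given:
- P(A) = 0.3500, P(B) = 0.6500
- P(D|A) = 0.0436, P(D|B) = 0.0775

Step 1: Find P(D)
P(D) = P(D|A)P(A) + P(D|B)P(B)
     = 0.0436 × 0.3500 + 0.0775 × 0.6500
     = 0.01526000 + 0.05037500
     = 0.06563500

Step 2: Apply Bayes' theorem
P(A|D) = P(D|A)P(A) / P(D)
       = 0.01526000 / 0.06563500
       = 0.2325


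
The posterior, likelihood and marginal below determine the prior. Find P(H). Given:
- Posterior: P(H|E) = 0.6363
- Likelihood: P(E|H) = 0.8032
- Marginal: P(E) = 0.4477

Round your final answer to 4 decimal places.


From Bayes' theorem: P(H|E) = P(E|H) × P(H) / P(E)

Rearranging for P(H):
P(H) = P(H|E) × P(E) / P(E|H)
     = 0.6363 × 0.4477 / 0.8032
     = 0.28487151 / 0.8032
     = 0.3547


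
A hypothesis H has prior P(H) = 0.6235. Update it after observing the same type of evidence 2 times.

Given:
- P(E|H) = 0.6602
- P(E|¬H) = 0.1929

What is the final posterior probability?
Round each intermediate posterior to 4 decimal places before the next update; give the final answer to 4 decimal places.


Sequential Bayesian updating:

Initial prior: P(H) = 0.6235

Update 1:
  P(E) = 0.6602 × 0.6235 + 0.1929 × 0.3765 = 0.41163470 + 0.07262685 = 0.48426155
  P(H|E) = 0.41163470 / 0.48426155 = 0.8500

Update 2:
  P(E) = 0.6602 × 0.8500 + 0.1929 × 0.1500 = 0.56117000 + 0.02893500 = 0.59010500
  P(H|E) = 0.56117000 / 0.59010500 = 0.9510

Final posterior: 0.9510


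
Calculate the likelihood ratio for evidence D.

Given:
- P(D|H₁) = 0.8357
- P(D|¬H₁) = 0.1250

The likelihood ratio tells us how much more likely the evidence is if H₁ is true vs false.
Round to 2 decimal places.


Likelihood Ratio (LR) = P(D|H₁) / P(D|¬H₁)

LR = 0.8357 / 0.1250
   = 6.69

The evidence is 6.69 times more likely if H₁ is true than if H₁ is false.
Since LR > 1, the evidence supports H₁ over ¬H₁.


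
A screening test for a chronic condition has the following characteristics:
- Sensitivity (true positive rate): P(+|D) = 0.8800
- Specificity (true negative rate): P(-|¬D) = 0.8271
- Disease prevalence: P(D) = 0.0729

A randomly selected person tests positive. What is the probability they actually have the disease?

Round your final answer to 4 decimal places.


Let D = has disease, + = positive test

Given:
- P(D) = 0.0729 (prevalence)
- P(+|D) = 0.8800 (sensitivity)
- P(-|¬D) = 0.8271 (specificity)
- P(+|¬D) = 0.1729 (false positive rate = 1 - specificity)

Step 1: Find P(+)
P(+) = P(+|D)P(D) + P(+|¬D)P(¬D)
     = 0.8800 × 0.0729 + 0.1729 × 0.9271
     = 0.06415200 + 0.16029559
     = 0.22444759

Step 2: Apply Bayes' theorem for P(D|+)
P(D|+) = P(+|D)P(D) / P(+)
       = 0.06415200 / 0.22444759
       = 0.2858


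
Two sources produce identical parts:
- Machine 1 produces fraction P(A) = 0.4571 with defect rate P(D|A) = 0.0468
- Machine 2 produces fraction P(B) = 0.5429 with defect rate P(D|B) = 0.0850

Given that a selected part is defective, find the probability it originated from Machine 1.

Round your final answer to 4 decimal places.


Let A = from Machine 1, D = defective

Given:
- P(A) = 0.4571, P(B) = 0.5429
- P(D|A) = 0.0468, P(D|B) = 0.0850

Step 1: Find P(D)
P(D) = P(D|A)P(A) + P(D|B)P(B)
     = 0.0468 × 0.4571 + 0.0850 × 0.5429
     = 0.02139228 + 0.04614650
     = 0.06753878

Step 2: Apply Bayes' theorem
P(A|D) = P(D|A)P(A) / P(D)
       = 0.02139228 / 0.06753878
       = 0.3167


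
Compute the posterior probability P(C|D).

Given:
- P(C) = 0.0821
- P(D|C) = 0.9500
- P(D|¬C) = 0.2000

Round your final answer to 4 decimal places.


Bayes' theorem: P(C|D) = P(D|C) × P(C) / P(D)

Step 1: Calculate P(D) using law of total probability
P(D) = P(D|C)P(C) + P(D|¬C)P(¬C)
     = 0.9500 × 0.0821 + 0.2000 × 0.9179
     = 0.07799500 + 0.18358000
     = 0.26157500

Step 2: Apply Bayes' theorem
P(C|D) = P(D|C) × P(C) / P(D)
       = 0.07799500 / 0.26157500
       = 0.2982


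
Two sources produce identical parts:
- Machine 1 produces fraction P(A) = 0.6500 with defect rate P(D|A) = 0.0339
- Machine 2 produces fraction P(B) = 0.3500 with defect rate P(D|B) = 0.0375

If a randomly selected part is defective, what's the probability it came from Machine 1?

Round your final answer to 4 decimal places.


Let A = from Machine 1, D = defective

Given:
- P(A) = 0.6500, P(B) = 0.3500
- P(D|A) = 0.0339, P(D|B) = 0.0375

Step 1: Find P(D)
P(D) = P(D|A)P(A) + P(D|B)P(B)
     = 0.0339 × 0.6500 + 0.0375 × 0.3500
     = 0.02203500 + 0.01312500
     = 0.03516000

Step 2: Apply Bayes' theorem
P(A|D) = P(D|A)P(A) / P(D)
       = 0.02203500 / 0.03516000
       = 0.6267


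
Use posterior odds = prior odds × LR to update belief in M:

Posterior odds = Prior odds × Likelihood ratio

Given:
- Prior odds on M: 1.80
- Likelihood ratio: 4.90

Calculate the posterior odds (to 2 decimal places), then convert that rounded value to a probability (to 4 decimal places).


Step 1: Calculate posterior odds
Posterior odds = Prior odds × LR
               = 1.80 × 4.90
               = 8.82

Step 2: Convert to probability
P(M|E) = Posterior odds / (1 + Posterior odds)
       = 8.82 / (1 + 8.82)
       = 8.82 / 9.82
       = 0.8982

The evidence increased P(M) from 0.6429 to 0.8982.


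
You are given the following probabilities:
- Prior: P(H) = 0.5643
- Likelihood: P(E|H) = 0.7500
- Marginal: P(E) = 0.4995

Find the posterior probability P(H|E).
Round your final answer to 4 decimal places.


Using Bayes' theorem:

P(H|E) = P(E|H) × P(H) / P(E)
       = 0.7500 × 0.5643 / 0.4995
       = 0.42322500 / 0.4995
       = 0.8473

The evidence strengthens our belief in H.
Prior: 0.5643 → Posterior: 0.8473


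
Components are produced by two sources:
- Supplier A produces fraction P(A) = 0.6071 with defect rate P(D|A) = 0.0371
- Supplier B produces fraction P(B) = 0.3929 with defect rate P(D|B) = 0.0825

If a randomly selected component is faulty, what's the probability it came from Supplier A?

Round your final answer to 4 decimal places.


Let A = from Supplier A, D = faulty

Given:
- P(A) = 0.6071, P(B) = 0.3929
- P(D|A) = 0.0371, P(D|B) = 0.0825

Step 1: Find P(D)
P(D) = P(D|A)P(A) + P(D|B)P(B)
     = 0.0371 × 0.6071 + 0.0825 × 0.3929
     = 0.02252341 + 0.03241425
     = 0.05493766

Step 2: Apply Bayes' theorem
P(A|D) = P(D|A)P(A) / P(D)
       = 0.02252341 / 0.05493766
       = 0.4100


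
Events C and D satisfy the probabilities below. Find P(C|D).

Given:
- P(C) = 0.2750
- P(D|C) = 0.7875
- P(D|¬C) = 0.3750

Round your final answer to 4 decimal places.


Bayes' theorem: P(C|D) = P(D|C) × P(C) / P(D)

Step 1: Calculate P(D) using law of total probability
P(D) = P(D|C)P(C) + P(D|¬C)P(¬C)
     = 0.7875 × 0.2750 + 0.3750 × 0.7250
     = 0.21656250 + 0.27187500
     = 0.48843750

Step 2: Apply Bayes' theorem
P(C|D) = P(D|C) × P(C) / P(D)
       = 0.21656250 / 0.48843750
       = 0.4434


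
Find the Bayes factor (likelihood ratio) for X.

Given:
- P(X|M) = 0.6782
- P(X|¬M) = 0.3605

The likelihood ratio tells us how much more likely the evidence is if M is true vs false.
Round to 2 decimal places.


Likelihood Ratio (LR) = P(X|M) / P(X|¬M)

LR = 0.6782 / 0.3605
   = 1.88

The evidence is 1.88 times more likely if M is true than if M is false.
Because LR exceeds 1, X is evidence for M.


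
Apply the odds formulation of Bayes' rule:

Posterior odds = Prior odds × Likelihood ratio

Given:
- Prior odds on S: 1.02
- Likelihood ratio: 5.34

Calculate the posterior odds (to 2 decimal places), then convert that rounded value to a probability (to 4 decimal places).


Step 1: Calculate posterior odds
Posterior odds = Prior odds × LR
               = 1.02 × 5.34
               = 5.45

Step 2: Convert to probability
P(S|E) = Posterior odds / (1 + Posterior odds)
       = 5.45 / (1 + 5.45)
       = 5.45 / 6.45
       = 0.8450

The evidence increased P(S) from 0.5050 to 0.8450.


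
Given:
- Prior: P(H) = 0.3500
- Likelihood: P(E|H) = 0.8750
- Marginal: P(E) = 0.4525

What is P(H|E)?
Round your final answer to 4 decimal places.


Using Bayes' theorem:

P(H|E) = P(E|H) × P(H) / P(E)
       = 0.8750 × 0.3500 / 0.4525
       = 0.30625000 / 0.4525
       = 0.6768

The evidence strengthens our belief in H.
Prior: 0.3500 → Posterior: 0.6768


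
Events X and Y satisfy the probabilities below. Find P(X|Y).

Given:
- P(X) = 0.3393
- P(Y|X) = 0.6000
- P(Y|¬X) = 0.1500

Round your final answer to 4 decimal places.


Bayes' theorem: P(X|Y) = P(Y|X) × P(X) / P(Y)

Step 1: Calculate P(Y) using law of total probability
P(Y) = P(Y|X)P(X) + P(Y|¬X)P(¬X)
     = 0.6000 × 0.3393 + 0.1500 × 0.6607
     = 0.20358000 + 0.09910500
     = 0.30268500

Step 2: Apply Bayes' theorem
P(X|Y) = P(Y|X) × P(X) / P(Y)
       = 0.20358000 / 0.30268500
       = 0.6726


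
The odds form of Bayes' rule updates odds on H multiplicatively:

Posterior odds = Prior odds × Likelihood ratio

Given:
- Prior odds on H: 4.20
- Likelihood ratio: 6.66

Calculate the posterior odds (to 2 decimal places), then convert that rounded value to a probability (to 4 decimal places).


Step 1: Calculate posterior odds
Posterior odds = Prior odds × LR
               = 4.20 × 6.66
               = 27.97

Step 2: Convert to probability
P(H|E) = Posterior odds / (1 + Posterior odds)
       = 27.97 / (1 + 27.97)
       = 27.97 / 28.97
       = 0.9655

The evidence increased P(H) from 0.8077 to 0.9655.


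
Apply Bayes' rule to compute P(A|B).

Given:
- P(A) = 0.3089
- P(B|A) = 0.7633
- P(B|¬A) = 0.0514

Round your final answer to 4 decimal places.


Bayes' theorem: P(A|B) = P(B|A) × P(A) / P(B)

Step 1: Calculate P(B) using law of total probability
P(B) = P(B|A)P(A) + P(B|¬A)P(¬A)
     = 0.7633 × 0.3089 + 0.0514 × 0.6911
     = 0.23578337 + 0.03552254
     = 0.27130591

Step 2: Apply Bayes' theorem
P(A|B) = P(B|A) × P(A) / P(B)
       = 0.23578337 / 0.27130591
       = 0.8691


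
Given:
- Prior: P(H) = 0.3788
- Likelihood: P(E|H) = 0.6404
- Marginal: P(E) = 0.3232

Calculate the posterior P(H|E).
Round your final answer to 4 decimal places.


Using Bayes' theorem:

P(H|E) = P(E|H) × P(H) / P(E)
       = 0.6404 × 0.3788 / 0.3232
       = 0.24258352 / 0.3232
       = 0.7506

The evidence strengthens our belief in H.
Prior: 0.3788 → Posterior: 0.7506


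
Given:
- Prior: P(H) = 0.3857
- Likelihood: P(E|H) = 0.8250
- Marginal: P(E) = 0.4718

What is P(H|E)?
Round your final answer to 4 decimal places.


Using Bayes' theorem:

P(H|E) = P(E|H) × P(H) / P(E)
       = 0.8250 × 0.3857 / 0.4718
       = 0.31820250 / 0.4718
       = 0.6744

The evidence strengthens our belief in H.
Prior: 0.3857 → Posterior: 0.6744


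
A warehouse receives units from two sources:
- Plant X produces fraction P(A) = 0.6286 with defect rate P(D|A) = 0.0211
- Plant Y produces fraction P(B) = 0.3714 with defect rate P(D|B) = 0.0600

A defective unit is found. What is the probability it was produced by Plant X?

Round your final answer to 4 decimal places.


Let A = from Plant X, D = defective

Given:
- P(A) = 0.6286, P(B) = 0.3714
- P(D|A) = 0.0211, P(D|B) = 0.0600

Step 1: Find P(D)
P(D) = P(D|A)P(A) + P(D|B)P(B)
     = 0.0211 × 0.6286 + 0.0600 × 0.3714
     = 0.01326346 + 0.02228400
     = 0.03554746

Step 2: Apply Bayes' theorem
P(A|D) = P(D|A)P(A) / P(D)
       = 0.01326346 / 0.03554746
       = 0.3731


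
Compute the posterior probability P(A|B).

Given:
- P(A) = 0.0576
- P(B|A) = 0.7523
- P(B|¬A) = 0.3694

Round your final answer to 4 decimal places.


Bayes' theorem: P(A|B) = P(B|A) × P(A) / P(B)

Step 1: Calculate P(B) using law of total probability
P(B) = P(B|A)P(A) + P(B|¬A)P(¬A)
     = 0.7523 × 0.0576 + 0.3694 × 0.9424
     = 0.04333248 + 0.34812256
     = 0.39145504

Step 2: Apply Bayes' theorem
P(A|B) = P(B|A) × P(A) / P(B)
       = 0.04333248 / 0.39145504
       = 0.1107


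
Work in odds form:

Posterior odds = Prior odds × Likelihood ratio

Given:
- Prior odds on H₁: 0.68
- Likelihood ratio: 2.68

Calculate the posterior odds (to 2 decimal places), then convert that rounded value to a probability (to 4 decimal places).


Step 1: Calculate posterior odds
Posterior odds = Prior odds × LR
               = 0.68 × 2.68
               = 1.82

Step 2: Convert to probability
P(H₁|E) = Posterior odds / (1 + Posterior odds)
       = 1.82 / (1 + 1.82)
       = 1.82 / 2.82
       = 0.6454

The evidence increased P(H₁) from 0.4048 to 0.6454.


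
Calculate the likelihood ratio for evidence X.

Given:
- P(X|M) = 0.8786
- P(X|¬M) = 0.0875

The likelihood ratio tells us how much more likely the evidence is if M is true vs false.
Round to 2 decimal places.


Likelihood Ratio (LR) = P(X|M) / P(X|¬M)

LR = 0.8786 / 0.0875
   = 10.04

The evidence is 10.04 times more likely if M is true than if M is false.
Since LR > 1, the evidence supports M over ¬M.


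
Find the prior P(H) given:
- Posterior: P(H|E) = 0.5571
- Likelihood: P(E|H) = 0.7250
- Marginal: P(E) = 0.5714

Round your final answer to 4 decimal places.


From Bayes' theorem: P(H|E) = P(E|H) × P(H) / P(E)

Rearranging for P(H):
P(H) = P(H|E) × P(E) / P(E|H)
     = 0.5571 × 0.5714 / 0.7250
     = 0.31832694 / 0.7250
     = 0.4391


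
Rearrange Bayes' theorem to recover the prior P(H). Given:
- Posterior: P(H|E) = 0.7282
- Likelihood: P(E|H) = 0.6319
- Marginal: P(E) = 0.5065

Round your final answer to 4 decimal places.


From Bayes' theorem: P(H|E) = P(E|H) × P(H) / P(E)

Rearranging for P(H):
P(H) = P(H|E) × P(E) / P(E|H)
     = 0.7282 × 0.5065 / 0.6319
     = 0.36883330 / 0.6319
     = 0.5837


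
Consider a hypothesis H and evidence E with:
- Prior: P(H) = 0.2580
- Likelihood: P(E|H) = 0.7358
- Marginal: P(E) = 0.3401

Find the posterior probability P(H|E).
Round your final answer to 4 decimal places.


Using Bayes' theorem:

P(H|E) = P(E|H) × P(H) / P(E)
       = 0.7358 × 0.2580 / 0.3401
       = 0.18983640 / 0.3401
       = 0.5582

The evidence strengthens our belief in H.
Prior: 0.2580 → Posterior: 0.5582


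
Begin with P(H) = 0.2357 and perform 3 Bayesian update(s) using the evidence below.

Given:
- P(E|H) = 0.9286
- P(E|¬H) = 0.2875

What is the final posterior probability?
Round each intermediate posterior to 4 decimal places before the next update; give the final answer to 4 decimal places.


Sequential Bayesian updating:

Initial prior: P(H) = 0.2357

Update 1:
  P(E) = 0.9286 × 0.2357 + 0.2875 × 0.7643 = 0.21887102 + 0.21973625 = 0.43860727
  P(H|E) = 0.21887102 / 0.43860727 = 0.4990

Update 2:
  P(E) = 0.9286 × 0.4990 + 0.2875 × 0.5010 = 0.46337140 + 0.14403750 = 0.60740890
  P(H|E) = 0.46337140 / 0.60740890 = 0.7629

Update 3:
  P(E) = 0.9286 × 0.7629 + 0.2875 × 0.2371 = 0.70842894 + 0.06816625 = 0.77659519
  P(H|E) = 0.70842894 / 0.77659519 = 0.9122

Final posterior: 0.9122


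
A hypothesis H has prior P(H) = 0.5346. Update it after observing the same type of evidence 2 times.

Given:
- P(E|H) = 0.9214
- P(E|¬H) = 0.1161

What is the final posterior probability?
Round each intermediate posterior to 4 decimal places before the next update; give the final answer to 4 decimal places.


Sequential Bayesian updating:

Initial prior: P(H) = 0.5346

Update 1:
  P(E) = 0.9214 × 0.5346 + 0.1161 × 0.4654 = 0.49258044 + 0.05403294 = 0.54661338
  P(H|E) = 0.49258044 / 0.54661338 = 0.9011

Update 2:
  P(E) = 0.9214 × 0.9011 + 0.1161 × 0.0989 = 0.83027354 + 0.01148229 = 0.84175583
  P(H|E) = 0.83027354 / 0.84175583 = 0.9864

Final posterior: 0.9864


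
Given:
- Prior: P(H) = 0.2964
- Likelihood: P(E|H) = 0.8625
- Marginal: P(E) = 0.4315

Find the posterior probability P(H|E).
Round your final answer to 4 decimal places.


Using Bayes' theorem:

P(H|E) = P(E|H) × P(H) / P(E)
       = 0.8625 × 0.2964 / 0.4315
       = 0.25564500 / 0.4315
       = 0.5925

The evidence strengthens our belief in H.
Prior: 0.2964 → Posterior: 0.5925


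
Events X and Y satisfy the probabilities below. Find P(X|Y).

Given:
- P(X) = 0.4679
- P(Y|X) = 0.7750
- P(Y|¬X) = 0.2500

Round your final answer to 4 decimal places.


Bayes' theorem: P(X|Y) = P(Y|X) × P(X) / P(Y)

Step 1: Calculate P(Y) using law of total probability
P(Y) = P(Y|X)P(X) + P(Y|¬X)P(¬X)
     = 0.7750 × 0.4679 + 0.2500 × 0.5321
     = 0.36262250 + 0.13302500
     = 0.49564750

Step 2: Apply Bayes' theorem
P(X|Y) = P(Y|X) × P(X) / P(Y)
       = 0.36262250 / 0.49564750
       = 0.7316


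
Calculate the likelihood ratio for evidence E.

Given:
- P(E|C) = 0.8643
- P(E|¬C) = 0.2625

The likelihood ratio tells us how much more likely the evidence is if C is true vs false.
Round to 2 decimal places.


Likelihood Ratio (LR) = P(E|C) / P(E|¬C)

LR = 0.8643 / 0.2625
   = 3.29

The evidence is 3.29 times more likely if C is true than if C is false.
LR > 1, so observing E raises the odds in favor of C.


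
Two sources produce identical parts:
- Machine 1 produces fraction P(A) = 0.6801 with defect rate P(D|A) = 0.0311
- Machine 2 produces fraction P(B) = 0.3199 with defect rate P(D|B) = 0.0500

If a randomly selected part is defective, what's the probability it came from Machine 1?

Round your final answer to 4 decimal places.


Let A = from Machine 1, D = defective

Given:
- P(A) = 0.6801, P(B) = 0.3199
- P(D|A) = 0.0311, P(D|B) = 0.0500

Step 1: Find P(D)
P(D) = P(D|A)P(A) + P(D|B)P(B)
     = 0.0311 × 0.6801 + 0.0500 × 0.3199
     = 0.02115111 + 0.01599500
     = 0.03714611

Step 2: Apply Bayes' theorem
P(A|D) = P(D|A)P(A) / P(D)
       = 0.02115111 / 0.03714611
       = 0.5694


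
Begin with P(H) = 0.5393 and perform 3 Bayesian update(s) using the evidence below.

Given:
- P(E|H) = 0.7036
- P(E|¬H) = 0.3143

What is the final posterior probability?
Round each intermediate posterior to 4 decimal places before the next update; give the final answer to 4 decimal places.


Sequential Bayesian updating:

Initial prior: P(H) = 0.5393

Update 1:
  P(E) = 0.7036 × 0.5393 + 0.3143 × 0.4607 = 0.37945148 + 0.14479801 = 0.52424949
  P(H|E) = 0.37945148 / 0.52424949 = 0.7238

Update 2:
  P(E) = 0.7036 × 0.7238 + 0.3143 × 0.2762 = 0.50926568 + 0.08680966 = 0.59607534
  P(H|E) = 0.50926568 / 0.59607534 = 0.8544

Update 3:
  P(E) = 0.7036 × 0.8544 + 0.3143 × 0.1456 = 0.60115584 + 0.04576208 = 0.64691792
  P(H|E) = 0.60115584 / 0.64691792 = 0.9293

Final posterior: 0.9293


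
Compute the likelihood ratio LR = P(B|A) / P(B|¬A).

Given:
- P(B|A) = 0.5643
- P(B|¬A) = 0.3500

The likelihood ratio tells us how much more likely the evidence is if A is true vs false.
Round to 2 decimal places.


Likelihood Ratio (LR) = P(B|A) / P(B|¬A)

LR = 0.5643 / 0.3500
   = 1.61

The evidence is 1.61 times more likely if A is true than if A is false.
Since LR > 1, the evidence supports A over ¬A.


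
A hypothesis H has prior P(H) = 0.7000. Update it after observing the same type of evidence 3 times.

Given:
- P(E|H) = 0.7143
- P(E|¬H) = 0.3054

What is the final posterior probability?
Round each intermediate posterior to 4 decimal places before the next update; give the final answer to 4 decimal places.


Sequential Bayesian updating:

Initial prior: P(H) = 0.7000

Update 1:
  P(E) = 0.7143 × 0.7000 + 0.3054 × 0.3000 = 0.50001000 + 0.09162000 = 0.59163000
  P(H|E) = 0.50001000 / 0.59163000 = 0.8451

Update 2:
  P(E) = 0.7143 × 0.8451 + 0.3054 × 0.1549 = 0.60365493 + 0.04730646 = 0.65096139
  P(H|E) = 0.60365493 / 0.65096139 = 0.9273

Update 3:
  P(E) = 0.7143 × 0.9273 + 0.3054 × 0.0727 = 0.66237039 + 0.02220258 = 0.68457297
  P(H|E) = 0.66237039 / 0.68457297 = 0.9676

Final posterior: 0.9676


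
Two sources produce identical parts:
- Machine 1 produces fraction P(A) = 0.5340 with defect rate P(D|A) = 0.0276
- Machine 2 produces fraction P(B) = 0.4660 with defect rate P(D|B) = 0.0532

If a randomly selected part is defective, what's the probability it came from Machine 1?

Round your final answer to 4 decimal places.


Let A = from Machine 1, D = defective

Given:
- P(A) = 0.5340, P(B) = 0.4660
- P(D|A) = 0.0276, P(D|B) = 0.0532

Step 1: Find P(D)
P(D) = P(D|A)P(A) + P(D|B)P(B)
     = 0.0276 × 0.5340 + 0.0532 × 0.4660
     = 0.01473840 + 0.02479120
     = 0.03952960

Step 2: Apply Bayes' theorem
P(A|D) = P(D|A)P(A) / P(D)
       = 0.01473840 / 0.03952960
       = 0.3728


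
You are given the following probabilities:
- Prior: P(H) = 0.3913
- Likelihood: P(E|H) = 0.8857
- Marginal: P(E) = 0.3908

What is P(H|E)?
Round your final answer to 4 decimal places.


Using Bayes' theorem:

P(H|E) = P(E|H) × P(H) / P(E)
       = 0.8857 × 0.3913 / 0.3908
       = 0.34657441 / 0.3908
       = 0.8868

The evidence strengthens our belief in H.
Prior: 0.3913 → Posterior: 0.8868


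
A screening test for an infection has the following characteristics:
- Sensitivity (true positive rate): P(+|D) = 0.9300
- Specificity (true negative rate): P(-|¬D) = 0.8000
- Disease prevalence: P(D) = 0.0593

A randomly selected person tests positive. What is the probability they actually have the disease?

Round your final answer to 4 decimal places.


Let D = has disease, + = positive test

Given:
- P(D) = 0.0593 (prevalence)
- P(+|D) = 0.9300 (sensitivity)
- P(-|¬D) = 0.8000 (specificity)
- P(+|¬D) = 0.2000 (false positive rate = 1 - specificity)

Step 1: Find P(+)
P(+) = P(+|D)P(D) + P(+|¬D)P(¬D)
     = 0.9300 × 0.0593 + 0.2000 × 0.9407
     = 0.05514900 + 0.18814000
     = 0.24328900

Step 2: Apply Bayes' theorem for P(D|+)
P(D|+) = P(+|D)P(D) / P(+)
       = 0.05514900 / 0.24328900
       = 0.2267


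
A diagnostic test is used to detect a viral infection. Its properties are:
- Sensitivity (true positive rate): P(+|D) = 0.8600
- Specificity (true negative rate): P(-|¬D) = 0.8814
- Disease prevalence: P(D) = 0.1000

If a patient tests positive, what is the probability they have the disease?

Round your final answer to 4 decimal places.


Let D = has disease, + = positive test

Given:
- P(D) = 0.1000 (prevalence)
- P(+|D) = 0.8600 (sensitivity)
- P(-|¬D) = 0.8814 (specificity)
- P(+|¬D) = 0.1186 (false positive rate = 1 - specificity)

Step 1: Find P(+)
P(+) = P(+|D)P(D) + P(+|¬D)P(¬D)
     = 0.8600 × 0.1000 + 0.1186 × 0.9000
     = 0.08600000 + 0.10674000
     = 0.19274000

Step 2: Apply Bayes' theorem for P(D|+)
P(D|+) = P(+|D)P(D) / P(+)
       = 0.08600000 / 0.19274000
       = 0.4462


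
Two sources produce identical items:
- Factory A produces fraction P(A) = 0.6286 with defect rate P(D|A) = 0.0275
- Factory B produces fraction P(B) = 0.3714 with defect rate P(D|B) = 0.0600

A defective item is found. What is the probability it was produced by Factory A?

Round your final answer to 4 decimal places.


Let A = from Factory A, D = defective

Given:
- P(A) = 0.6286, P(B) = 0.3714
- P(D|A) = 0.0275, P(D|B) = 0.0600

Step 1: Find P(D)
P(D) = P(D|A)P(A) + P(D|B)P(B)
     = 0.0275 × 0.6286 + 0.0600 × 0.3714
     = 0.01728650 + 0.02228400
     = 0.03957050

Step 2: Apply Bayes' theorem
P(A|D) = P(D|A)P(A) / P(D)
       = 0.01728650 / 0.03957050
       = 0.4369


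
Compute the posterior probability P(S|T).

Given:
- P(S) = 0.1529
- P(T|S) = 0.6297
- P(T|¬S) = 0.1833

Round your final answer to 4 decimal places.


Bayes' theorem: P(S|T) = P(T|S) × P(S) / P(T)

Step 1: Calculate P(T) using law of total probability
P(T) = P(T|S)P(S) + P(T|¬S)P(¬S)
     = 0.6297 × 0.1529 + 0.1833 × 0.8471
     = 0.09628113 + 0.15527343
     = 0.25155456

Step 2: Apply Bayes' theorem
P(S|T) = P(T|S) × P(S) / P(T)
       = 0.09628113 / 0.25155456
       = 0.3827


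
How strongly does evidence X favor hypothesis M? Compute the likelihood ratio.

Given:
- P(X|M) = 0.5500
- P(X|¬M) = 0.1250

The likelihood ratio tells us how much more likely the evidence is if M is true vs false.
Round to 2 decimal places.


Likelihood Ratio (LR) = P(X|M) / P(X|¬M)

LR = 0.5500 / 0.1250
   = 4.40

The evidence is 4.40 times more likely if M is true than if M is false.
LR > 1, so observing X raises the odds in favor of M.


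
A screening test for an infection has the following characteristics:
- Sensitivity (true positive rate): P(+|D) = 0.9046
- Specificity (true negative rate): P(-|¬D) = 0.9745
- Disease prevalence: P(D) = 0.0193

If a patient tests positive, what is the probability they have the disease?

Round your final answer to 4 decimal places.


Let D = has disease, + = positive test

Given:
- P(D) = 0.0193 (prevalence)
- P(+|D) = 0.9046 (sensitivity)
- P(-|¬D) = 0.9745 (specificity)
- P(+|¬D) = 0.0255 (false positive rate = 1 - specificity)

Step 1: Find P(+)
P(+) = P(+|D)P(D) + P(+|¬D)P(¬D)
     = 0.9046 × 0.0193 + 0.0255 × 0.9807
     = 0.01745878 + 0.02500785
     = 0.04246663

Step 2: Apply Bayes' theorem for P(D|+)
P(D|+) = P(+|D)P(D) / P(+)
       = 0.01745878 / 0.04246663
       = 0.4111


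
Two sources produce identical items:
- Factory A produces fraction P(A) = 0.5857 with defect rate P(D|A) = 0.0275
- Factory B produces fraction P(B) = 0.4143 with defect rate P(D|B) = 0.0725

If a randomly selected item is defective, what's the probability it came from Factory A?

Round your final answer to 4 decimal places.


Let A = from Factory A, D = defective

Given:
- P(A) = 0.5857, P(B) = 0.4143
- P(D|A) = 0.0275, P(D|B) = 0.0725

Step 1: Find P(D)
P(D) = P(D|A)P(A) + P(D|B)P(B)
     = 0.0275 × 0.5857 + 0.0725 × 0.4143
     = 0.01610675 + 0.03003675
     = 0.04614350

Step 2: Apply Bayes' theorem
P(A|D) = P(D|A)P(A) / P(D)
       = 0.01610675 / 0.04614350
       = 0.3491


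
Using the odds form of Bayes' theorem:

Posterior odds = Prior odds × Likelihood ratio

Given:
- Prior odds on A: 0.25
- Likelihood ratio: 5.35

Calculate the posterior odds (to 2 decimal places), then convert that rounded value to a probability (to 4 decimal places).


Step 1: Calculate posterior odds
Posterior odds = Prior odds × LR
               = 0.25 × 5.35
               = 1.34

Step 2: Convert to probability
P(A|E) = Posterior odds / (1 + Posterior odds)
       = 1.34 / (1 + 1.34)
       = 1.34 / 2.34
       = 0.5726

The evidence increased P(A) from 0.2000 to 0.5726.


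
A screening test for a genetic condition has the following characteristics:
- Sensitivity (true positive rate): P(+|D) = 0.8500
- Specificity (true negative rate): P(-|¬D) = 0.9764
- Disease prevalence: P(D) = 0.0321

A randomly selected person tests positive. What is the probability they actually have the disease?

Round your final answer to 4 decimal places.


Let D = has disease, + = positive test

Given:
- P(D) = 0.0321 (prevalence)
- P(+|D) = 0.8500 (sensitivity)
- P(-|¬D) = 0.9764 (specificity)
- P(+|¬D) = 0.0236 (false positive rate = 1 - specificity)

Step 1: Find P(+)
P(+) = P(+|D)P(D) + P(+|¬D)P(¬D)
     = 0.8500 × 0.0321 + 0.0236 × 0.9679
     = 0.02728500 + 0.02284244
     = 0.05012744

Step 2: Apply Bayes' theorem for P(D|+)
P(D|+) = P(+|D)P(D) / P(+)
       = 0.02728500 / 0.05012744
       = 0.5443


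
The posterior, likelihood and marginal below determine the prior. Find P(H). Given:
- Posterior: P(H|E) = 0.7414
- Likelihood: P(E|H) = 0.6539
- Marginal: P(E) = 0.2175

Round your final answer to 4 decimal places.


From Bayes' theorem: P(H|E) = P(E|H) × P(H) / P(E)

Rearranging for P(H):
P(H) = P(H|E) × P(E) / P(E|H)
     = 0.7414 × 0.2175 / 0.6539
     = 0.16125450 / 0.6539
     = 0.2466


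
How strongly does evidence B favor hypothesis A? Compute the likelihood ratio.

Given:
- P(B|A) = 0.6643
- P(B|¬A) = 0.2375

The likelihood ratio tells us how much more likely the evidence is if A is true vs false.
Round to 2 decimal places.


Likelihood Ratio (LR) = P(B|A) / P(B|¬A)

LR = 0.6643 / 0.2375
   = 2.80

The evidence is 2.80 times more likely if A is true than if A is false.
LR > 1, so observing B raises the odds in favor of A.


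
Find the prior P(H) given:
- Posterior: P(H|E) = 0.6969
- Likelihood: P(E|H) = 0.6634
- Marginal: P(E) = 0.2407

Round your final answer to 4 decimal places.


From Bayes' theorem: P(H|E) = P(E|H) × P(H) / P(E)

Rearranging for P(H):
P(H) = P(H|E) × P(E) / P(E|H)
     = 0.6969 × 0.2407 / 0.6634
     = 0.16774383 / 0.6634
     = 0.2529


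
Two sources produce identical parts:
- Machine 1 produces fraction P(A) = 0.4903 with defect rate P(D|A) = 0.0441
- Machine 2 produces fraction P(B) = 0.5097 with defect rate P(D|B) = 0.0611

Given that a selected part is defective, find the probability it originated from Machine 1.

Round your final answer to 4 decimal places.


Let A = from Machine 1, D = defective

Given:
- P(A) = 0.4903, P(B) = 0.5097
- P(D|A) = 0.0441, P(D|B) = 0.0611

Step 1: Find P(D)
P(D) = P(D|A)P(A) + P(D|B)P(B)
     = 0.0441 × 0.4903 + 0.0611 × 0.5097
     = 0.02162223 + 0.03114267
     = 0.05276490

Step 2: Apply Bayes' theorem
P(A|D) = P(D|A)P(A) / P(D)
       = 0.02162223 / 0.05276490
       = 0.4098


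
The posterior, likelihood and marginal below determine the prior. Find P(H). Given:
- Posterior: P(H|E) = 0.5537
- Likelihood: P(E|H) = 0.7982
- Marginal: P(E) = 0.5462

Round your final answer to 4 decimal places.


From Bayes' theorem: P(H|E) = P(E|H) × P(H) / P(E)

Rearranging for P(H):
P(H) = P(H|E) × P(E) / P(E|H)
     = 0.5537 × 0.5462 / 0.7982
     = 0.30243094 / 0.7982
     = 0.3789


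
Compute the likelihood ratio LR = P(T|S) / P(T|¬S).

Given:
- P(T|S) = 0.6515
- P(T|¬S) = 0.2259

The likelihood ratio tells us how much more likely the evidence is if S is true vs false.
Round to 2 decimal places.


Likelihood Ratio (LR) = P(T|S) / P(T|¬S)

LR = 0.6515 / 0.2259
   = 2.88

The evidence is 2.88 times more likely if S is true than if S is false.
Since LR > 1, the evidence supports S over ¬S.


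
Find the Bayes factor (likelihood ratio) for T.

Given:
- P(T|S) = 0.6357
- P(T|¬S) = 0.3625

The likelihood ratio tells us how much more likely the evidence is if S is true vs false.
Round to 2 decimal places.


Likelihood Ratio (LR) = P(T|S) / P(T|¬S)

LR = 0.6357 / 0.3625
   = 1.75

The evidence is 1.75 times more likely if S is true than if S is false.
Because LR exceeds 1, T is evidence for S.


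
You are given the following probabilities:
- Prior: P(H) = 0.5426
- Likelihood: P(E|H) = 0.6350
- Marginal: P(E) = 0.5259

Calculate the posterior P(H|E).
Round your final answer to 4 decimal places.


Using Bayes' theorem:

P(H|E) = P(E|H) × P(H) / P(E)
       = 0.6350 × 0.5426 / 0.5259
       = 0.34455100 / 0.5259
       = 0.6552

The evidence strengthens our belief in H.
Prior: 0.5426 → Posterior: 0.6552


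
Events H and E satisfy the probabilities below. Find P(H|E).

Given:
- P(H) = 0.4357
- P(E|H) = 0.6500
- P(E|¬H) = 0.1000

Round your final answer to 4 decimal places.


Bayes' theorem: P(H|E) = P(E|H) × P(H) / P(E)

Step 1: Calculate P(E) using law of total probability
P(E) = P(E|H)P(H) + P(E|¬H)P(¬H)
     = 0.6500 × 0.4357 + 0.1000 × 0.5643
     = 0.28320500 + 0.05643000
     = 0.33963500

Step 2: Apply Bayes' theorem
P(H|E) = P(E|H) × P(H) / P(E)
       = 0.28320500 / 0.33963500
       = 0.8339


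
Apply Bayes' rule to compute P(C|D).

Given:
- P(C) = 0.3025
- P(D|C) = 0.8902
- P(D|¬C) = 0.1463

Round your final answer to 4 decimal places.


Bayes' theorem: P(C|D) = P(D|C) × P(C) / P(D)

Step 1: Calculate P(D) using law of total probability
P(D) = P(D|C)P(C) + P(D|¬C)P(¬C)
     = 0.8902 × 0.3025 + 0.1463 × 0.6975
     = 0.26928550 + 0.10204425
     = 0.37132975

Step 2: Apply Bayes' theorem
P(C|D) = P(D|C) × P(C) / P(D)
       = 0.26928550 / 0.37132975
       = 0.7252


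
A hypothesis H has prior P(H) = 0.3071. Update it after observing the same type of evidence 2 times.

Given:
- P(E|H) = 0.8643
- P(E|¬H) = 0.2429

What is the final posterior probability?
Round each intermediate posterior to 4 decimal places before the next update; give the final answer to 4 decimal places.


Sequential Bayesian updating:

Initial prior: P(H) = 0.3071

Update 1:
  P(E) = 0.8643 × 0.3071 + 0.2429 × 0.6929 = 0.26542653 + 0.16830541 = 0.43373194
  P(H|E) = 0.26542653 / 0.43373194 = 0.6120

Update 2:
  P(E) = 0.8643 × 0.6120 + 0.2429 × 0.3880 = 0.52895160 + 0.09424520 = 0.62319680
  P(H|E) = 0.52895160 / 0.62319680 = 0.8488

Final posterior: 0.8488


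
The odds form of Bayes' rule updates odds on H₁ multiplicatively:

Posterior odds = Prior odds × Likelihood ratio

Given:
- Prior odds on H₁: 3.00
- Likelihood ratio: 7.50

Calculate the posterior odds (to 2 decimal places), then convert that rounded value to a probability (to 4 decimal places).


Step 1: Calculate posterior odds
Posterior odds = Prior odds × LR
               = 3.00 × 7.50
               = 22.50

Step 2: Convert to probability
P(H₁|E) = Posterior odds / (1 + Posterior odds)
       = 22.50 / (1 + 22.50)
       = 22.50 / 23.50
       = 0.9574

The evidence increased P(H₁) from 0.7500 to 0.9574.
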